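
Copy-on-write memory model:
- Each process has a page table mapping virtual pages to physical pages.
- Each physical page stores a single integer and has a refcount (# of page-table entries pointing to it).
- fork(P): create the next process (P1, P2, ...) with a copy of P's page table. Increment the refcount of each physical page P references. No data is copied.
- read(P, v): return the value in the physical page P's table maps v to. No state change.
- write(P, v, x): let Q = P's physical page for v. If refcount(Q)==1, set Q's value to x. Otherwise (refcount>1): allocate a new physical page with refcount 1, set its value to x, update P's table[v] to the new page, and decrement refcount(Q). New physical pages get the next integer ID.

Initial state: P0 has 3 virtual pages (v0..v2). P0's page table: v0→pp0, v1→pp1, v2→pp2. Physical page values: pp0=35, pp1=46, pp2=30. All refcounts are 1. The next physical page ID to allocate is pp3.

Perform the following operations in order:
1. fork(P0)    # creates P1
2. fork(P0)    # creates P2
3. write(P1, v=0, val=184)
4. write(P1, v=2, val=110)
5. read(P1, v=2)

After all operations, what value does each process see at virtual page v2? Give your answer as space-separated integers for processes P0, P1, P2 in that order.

Op 1: fork(P0) -> P1. 3 ppages; refcounts: pp0:2 pp1:2 pp2:2
Op 2: fork(P0) -> P2. 3 ppages; refcounts: pp0:3 pp1:3 pp2:3
Op 3: write(P1, v0, 184). refcount(pp0)=3>1 -> COPY to pp3. 4 ppages; refcounts: pp0:2 pp1:3 pp2:3 pp3:1
Op 4: write(P1, v2, 110). refcount(pp2)=3>1 -> COPY to pp4. 5 ppages; refcounts: pp0:2 pp1:3 pp2:2 pp3:1 pp4:1
Op 5: read(P1, v2) -> 110. No state change.
P0: v2 -> pp2 = 30
P1: v2 -> pp4 = 110
P2: v2 -> pp2 = 30

Answer: 30 110 30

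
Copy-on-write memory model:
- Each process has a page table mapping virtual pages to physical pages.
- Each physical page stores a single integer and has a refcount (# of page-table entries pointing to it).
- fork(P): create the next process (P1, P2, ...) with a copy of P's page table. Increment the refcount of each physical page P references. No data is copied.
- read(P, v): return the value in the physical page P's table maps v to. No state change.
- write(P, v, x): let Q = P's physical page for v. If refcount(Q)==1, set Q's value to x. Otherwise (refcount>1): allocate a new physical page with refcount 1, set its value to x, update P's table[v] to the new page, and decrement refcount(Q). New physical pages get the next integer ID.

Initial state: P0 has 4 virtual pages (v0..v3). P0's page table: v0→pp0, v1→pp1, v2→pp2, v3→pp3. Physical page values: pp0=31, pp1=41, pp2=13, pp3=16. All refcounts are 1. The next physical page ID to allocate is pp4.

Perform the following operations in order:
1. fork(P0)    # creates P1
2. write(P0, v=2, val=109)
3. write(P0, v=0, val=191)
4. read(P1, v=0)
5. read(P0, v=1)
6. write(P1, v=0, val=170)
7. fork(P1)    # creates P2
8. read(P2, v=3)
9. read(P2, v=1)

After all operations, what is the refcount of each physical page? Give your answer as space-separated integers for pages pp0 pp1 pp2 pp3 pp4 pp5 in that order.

Answer: 2 3 2 3 1 1

Derivation:
Op 1: fork(P0) -> P1. 4 ppages; refcounts: pp0:2 pp1:2 pp2:2 pp3:2
Op 2: write(P0, v2, 109). refcount(pp2)=2>1 -> COPY to pp4. 5 ppages; refcounts: pp0:2 pp1:2 pp2:1 pp3:2 pp4:1
Op 3: write(P0, v0, 191). refcount(pp0)=2>1 -> COPY to pp5. 6 ppages; refcounts: pp0:1 pp1:2 pp2:1 pp3:2 pp4:1 pp5:1
Op 4: read(P1, v0) -> 31. No state change.
Op 5: read(P0, v1) -> 41. No state change.
Op 6: write(P1, v0, 170). refcount(pp0)=1 -> write in place. 6 ppages; refcounts: pp0:1 pp1:2 pp2:1 pp3:2 pp4:1 pp5:1
Op 7: fork(P1) -> P2. 6 ppages; refcounts: pp0:2 pp1:3 pp2:2 pp3:3 pp4:1 pp5:1
Op 8: read(P2, v3) -> 16. No state change.
Op 9: read(P2, v1) -> 41. No state change.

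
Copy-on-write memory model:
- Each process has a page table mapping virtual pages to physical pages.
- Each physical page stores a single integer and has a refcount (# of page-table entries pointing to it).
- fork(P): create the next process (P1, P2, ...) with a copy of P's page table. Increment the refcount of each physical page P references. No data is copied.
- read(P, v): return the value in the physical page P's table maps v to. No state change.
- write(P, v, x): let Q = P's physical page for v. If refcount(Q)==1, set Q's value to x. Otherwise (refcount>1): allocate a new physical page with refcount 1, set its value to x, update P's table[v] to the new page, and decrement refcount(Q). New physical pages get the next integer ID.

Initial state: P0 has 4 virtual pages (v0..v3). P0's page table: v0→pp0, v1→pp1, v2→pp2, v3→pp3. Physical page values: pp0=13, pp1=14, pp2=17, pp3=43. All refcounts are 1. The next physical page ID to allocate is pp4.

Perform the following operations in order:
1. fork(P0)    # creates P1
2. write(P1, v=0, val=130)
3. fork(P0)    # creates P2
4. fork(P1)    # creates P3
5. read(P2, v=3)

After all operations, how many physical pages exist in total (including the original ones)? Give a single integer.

Answer: 5

Derivation:
Op 1: fork(P0) -> P1. 4 ppages; refcounts: pp0:2 pp1:2 pp2:2 pp3:2
Op 2: write(P1, v0, 130). refcount(pp0)=2>1 -> COPY to pp4. 5 ppages; refcounts: pp0:1 pp1:2 pp2:2 pp3:2 pp4:1
Op 3: fork(P0) -> P2. 5 ppages; refcounts: pp0:2 pp1:3 pp2:3 pp3:3 pp4:1
Op 4: fork(P1) -> P3. 5 ppages; refcounts: pp0:2 pp1:4 pp2:4 pp3:4 pp4:2
Op 5: read(P2, v3) -> 43. No state change.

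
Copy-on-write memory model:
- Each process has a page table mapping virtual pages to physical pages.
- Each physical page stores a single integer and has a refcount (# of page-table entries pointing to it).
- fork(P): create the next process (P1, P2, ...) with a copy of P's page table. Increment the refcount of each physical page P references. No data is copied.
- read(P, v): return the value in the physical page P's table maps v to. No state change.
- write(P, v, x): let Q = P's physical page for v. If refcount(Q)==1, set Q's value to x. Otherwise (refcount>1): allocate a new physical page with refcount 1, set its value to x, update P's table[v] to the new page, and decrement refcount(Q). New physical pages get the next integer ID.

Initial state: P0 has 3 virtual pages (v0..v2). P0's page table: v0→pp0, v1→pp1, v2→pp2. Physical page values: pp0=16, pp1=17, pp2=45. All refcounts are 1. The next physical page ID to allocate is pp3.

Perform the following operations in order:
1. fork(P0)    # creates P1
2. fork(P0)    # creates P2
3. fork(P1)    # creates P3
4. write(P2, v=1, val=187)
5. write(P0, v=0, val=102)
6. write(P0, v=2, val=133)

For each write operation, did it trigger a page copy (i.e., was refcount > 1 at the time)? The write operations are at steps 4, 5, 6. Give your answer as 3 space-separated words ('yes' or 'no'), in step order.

Op 1: fork(P0) -> P1. 3 ppages; refcounts: pp0:2 pp1:2 pp2:2
Op 2: fork(P0) -> P2. 3 ppages; refcounts: pp0:3 pp1:3 pp2:3
Op 3: fork(P1) -> P3. 3 ppages; refcounts: pp0:4 pp1:4 pp2:4
Op 4: write(P2, v1, 187). refcount(pp1)=4>1 -> COPY to pp3. 4 ppages; refcounts: pp0:4 pp1:3 pp2:4 pp3:1
Op 5: write(P0, v0, 102). refcount(pp0)=4>1 -> COPY to pp4. 5 ppages; refcounts: pp0:3 pp1:3 pp2:4 pp3:1 pp4:1
Op 6: write(P0, v2, 133). refcount(pp2)=4>1 -> COPY to pp5. 6 ppages; refcounts: pp0:3 pp1:3 pp2:3 pp3:1 pp4:1 pp5:1

yes yes yes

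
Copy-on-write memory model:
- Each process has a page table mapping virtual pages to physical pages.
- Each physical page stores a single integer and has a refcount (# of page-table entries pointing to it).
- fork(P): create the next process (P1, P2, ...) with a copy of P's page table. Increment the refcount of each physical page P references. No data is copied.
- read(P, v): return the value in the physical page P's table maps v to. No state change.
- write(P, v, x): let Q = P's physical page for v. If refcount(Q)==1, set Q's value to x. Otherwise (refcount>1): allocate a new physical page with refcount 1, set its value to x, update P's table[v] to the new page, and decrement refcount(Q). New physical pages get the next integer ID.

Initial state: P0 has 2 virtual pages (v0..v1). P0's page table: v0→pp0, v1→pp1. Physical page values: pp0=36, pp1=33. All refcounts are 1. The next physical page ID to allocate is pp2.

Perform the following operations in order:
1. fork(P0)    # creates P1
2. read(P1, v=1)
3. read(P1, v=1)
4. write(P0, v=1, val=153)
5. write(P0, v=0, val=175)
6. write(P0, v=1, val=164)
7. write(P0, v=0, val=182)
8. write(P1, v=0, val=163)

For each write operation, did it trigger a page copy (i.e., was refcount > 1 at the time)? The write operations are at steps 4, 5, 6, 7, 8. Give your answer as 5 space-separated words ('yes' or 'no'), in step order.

Op 1: fork(P0) -> P1. 2 ppages; refcounts: pp0:2 pp1:2
Op 2: read(P1, v1) -> 33. No state change.
Op 3: read(P1, v1) -> 33. No state change.
Op 4: write(P0, v1, 153). refcount(pp1)=2>1 -> COPY to pp2. 3 ppages; refcounts: pp0:2 pp1:1 pp2:1
Op 5: write(P0, v0, 175). refcount(pp0)=2>1 -> COPY to pp3. 4 ppages; refcounts: pp0:1 pp1:1 pp2:1 pp3:1
Op 6: write(P0, v1, 164). refcount(pp2)=1 -> write in place. 4 ppages; refcounts: pp0:1 pp1:1 pp2:1 pp3:1
Op 7: write(P0, v0, 182). refcount(pp3)=1 -> write in place. 4 ppages; refcounts: pp0:1 pp1:1 pp2:1 pp3:1
Op 8: write(P1, v0, 163). refcount(pp0)=1 -> write in place. 4 ppages; refcounts: pp0:1 pp1:1 pp2:1 pp3:1

yes yes no no no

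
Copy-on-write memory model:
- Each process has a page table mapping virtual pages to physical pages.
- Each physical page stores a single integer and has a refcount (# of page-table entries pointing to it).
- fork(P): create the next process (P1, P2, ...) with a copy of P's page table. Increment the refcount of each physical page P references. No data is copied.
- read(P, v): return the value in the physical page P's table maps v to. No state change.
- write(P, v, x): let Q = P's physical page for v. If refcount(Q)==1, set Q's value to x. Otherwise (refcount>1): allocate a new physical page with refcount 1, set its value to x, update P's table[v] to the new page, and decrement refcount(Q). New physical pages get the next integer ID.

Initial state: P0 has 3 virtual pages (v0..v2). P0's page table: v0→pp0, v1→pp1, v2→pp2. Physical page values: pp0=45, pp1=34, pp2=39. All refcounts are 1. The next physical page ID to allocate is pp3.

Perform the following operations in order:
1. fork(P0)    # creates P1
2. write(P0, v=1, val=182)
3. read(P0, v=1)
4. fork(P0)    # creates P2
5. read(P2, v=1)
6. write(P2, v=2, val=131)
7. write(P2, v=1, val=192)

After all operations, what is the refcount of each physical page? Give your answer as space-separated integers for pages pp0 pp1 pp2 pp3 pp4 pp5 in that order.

Answer: 3 1 2 1 1 1

Derivation:
Op 1: fork(P0) -> P1. 3 ppages; refcounts: pp0:2 pp1:2 pp2:2
Op 2: write(P0, v1, 182). refcount(pp1)=2>1 -> COPY to pp3. 4 ppages; refcounts: pp0:2 pp1:1 pp2:2 pp3:1
Op 3: read(P0, v1) -> 182. No state change.
Op 4: fork(P0) -> P2. 4 ppages; refcounts: pp0:3 pp1:1 pp2:3 pp3:2
Op 5: read(P2, v1) -> 182. No state change.
Op 6: write(P2, v2, 131). refcount(pp2)=3>1 -> COPY to pp4. 5 ppages; refcounts: pp0:3 pp1:1 pp2:2 pp3:2 pp4:1
Op 7: write(P2, v1, 192). refcount(pp3)=2>1 -> COPY to pp5. 6 ppages; refcounts: pp0:3 pp1:1 pp2:2 pp3:1 pp4:1 pp5:1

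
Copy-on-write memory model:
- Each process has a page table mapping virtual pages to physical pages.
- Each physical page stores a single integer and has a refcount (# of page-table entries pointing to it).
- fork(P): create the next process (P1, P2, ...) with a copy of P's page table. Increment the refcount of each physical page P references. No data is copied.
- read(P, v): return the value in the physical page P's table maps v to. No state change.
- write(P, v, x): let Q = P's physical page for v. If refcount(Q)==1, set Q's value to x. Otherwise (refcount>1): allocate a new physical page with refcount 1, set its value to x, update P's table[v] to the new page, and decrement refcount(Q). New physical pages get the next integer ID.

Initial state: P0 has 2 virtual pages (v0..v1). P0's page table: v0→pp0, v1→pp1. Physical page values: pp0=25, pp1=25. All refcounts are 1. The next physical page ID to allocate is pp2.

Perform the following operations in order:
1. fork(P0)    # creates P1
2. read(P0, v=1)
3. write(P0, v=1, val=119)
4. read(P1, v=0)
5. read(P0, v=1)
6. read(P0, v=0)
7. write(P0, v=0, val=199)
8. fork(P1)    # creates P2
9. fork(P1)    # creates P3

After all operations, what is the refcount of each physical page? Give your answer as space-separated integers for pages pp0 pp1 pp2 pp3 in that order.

Op 1: fork(P0) -> P1. 2 ppages; refcounts: pp0:2 pp1:2
Op 2: read(P0, v1) -> 25. No state change.
Op 3: write(P0, v1, 119). refcount(pp1)=2>1 -> COPY to pp2. 3 ppages; refcounts: pp0:2 pp1:1 pp2:1
Op 4: read(P1, v0) -> 25. No state change.
Op 5: read(P0, v1) -> 119. No state change.
Op 6: read(P0, v0) -> 25. No state change.
Op 7: write(P0, v0, 199). refcount(pp0)=2>1 -> COPY to pp3. 4 ppages; refcounts: pp0:1 pp1:1 pp2:1 pp3:1
Op 8: fork(P1) -> P2. 4 ppages; refcounts: pp0:2 pp1:2 pp2:1 pp3:1
Op 9: fork(P1) -> P3. 4 ppages; refcounts: pp0:3 pp1:3 pp2:1 pp3:1

Answer: 3 3 1 1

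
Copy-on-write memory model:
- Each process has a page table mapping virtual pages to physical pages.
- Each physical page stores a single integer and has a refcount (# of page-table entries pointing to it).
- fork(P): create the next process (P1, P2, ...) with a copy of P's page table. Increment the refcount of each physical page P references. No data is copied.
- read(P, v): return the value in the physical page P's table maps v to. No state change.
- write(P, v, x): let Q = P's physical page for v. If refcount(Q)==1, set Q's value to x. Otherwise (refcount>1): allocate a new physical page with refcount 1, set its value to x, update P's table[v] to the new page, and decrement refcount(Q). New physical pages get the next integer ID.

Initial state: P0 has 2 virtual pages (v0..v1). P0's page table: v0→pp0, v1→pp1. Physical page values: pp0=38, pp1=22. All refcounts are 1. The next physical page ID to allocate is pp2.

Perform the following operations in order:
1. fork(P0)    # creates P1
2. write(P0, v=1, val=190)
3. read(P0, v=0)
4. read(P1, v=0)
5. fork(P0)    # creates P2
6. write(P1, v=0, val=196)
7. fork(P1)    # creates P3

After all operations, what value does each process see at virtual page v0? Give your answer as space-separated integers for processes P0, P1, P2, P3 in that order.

Answer: 38 196 38 196

Derivation:
Op 1: fork(P0) -> P1. 2 ppages; refcounts: pp0:2 pp1:2
Op 2: write(P0, v1, 190). refcount(pp1)=2>1 -> COPY to pp2. 3 ppages; refcounts: pp0:2 pp1:1 pp2:1
Op 3: read(P0, v0) -> 38. No state change.
Op 4: read(P1, v0) -> 38. No state change.
Op 5: fork(P0) -> P2. 3 ppages; refcounts: pp0:3 pp1:1 pp2:2
Op 6: write(P1, v0, 196). refcount(pp0)=3>1 -> COPY to pp3. 4 ppages; refcounts: pp0:2 pp1:1 pp2:2 pp3:1
Op 7: fork(P1) -> P3. 4 ppages; refcounts: pp0:2 pp1:2 pp2:2 pp3:2
P0: v0 -> pp0 = 38
P1: v0 -> pp3 = 196
P2: v0 -> pp0 = 38
P3: v0 -> pp3 = 196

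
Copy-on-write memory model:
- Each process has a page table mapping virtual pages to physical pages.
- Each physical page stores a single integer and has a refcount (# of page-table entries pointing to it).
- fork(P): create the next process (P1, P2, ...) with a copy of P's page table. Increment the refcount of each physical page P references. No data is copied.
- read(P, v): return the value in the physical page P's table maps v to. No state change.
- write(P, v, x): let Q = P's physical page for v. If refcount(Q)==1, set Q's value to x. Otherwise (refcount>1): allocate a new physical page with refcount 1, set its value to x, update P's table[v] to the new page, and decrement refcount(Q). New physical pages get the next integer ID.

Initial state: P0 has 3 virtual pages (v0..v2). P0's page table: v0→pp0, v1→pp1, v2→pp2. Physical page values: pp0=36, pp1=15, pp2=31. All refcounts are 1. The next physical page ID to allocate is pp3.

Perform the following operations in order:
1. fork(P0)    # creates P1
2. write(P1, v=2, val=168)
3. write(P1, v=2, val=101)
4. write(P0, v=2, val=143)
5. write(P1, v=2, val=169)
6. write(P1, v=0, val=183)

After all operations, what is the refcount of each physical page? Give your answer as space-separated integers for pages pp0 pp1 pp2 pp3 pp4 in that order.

Answer: 1 2 1 1 1

Derivation:
Op 1: fork(P0) -> P1. 3 ppages; refcounts: pp0:2 pp1:2 pp2:2
Op 2: write(P1, v2, 168). refcount(pp2)=2>1 -> COPY to pp3. 4 ppages; refcounts: pp0:2 pp1:2 pp2:1 pp3:1
Op 3: write(P1, v2, 101). refcount(pp3)=1 -> write in place. 4 ppages; refcounts: pp0:2 pp1:2 pp2:1 pp3:1
Op 4: write(P0, v2, 143). refcount(pp2)=1 -> write in place. 4 ppages; refcounts: pp0:2 pp1:2 pp2:1 pp3:1
Op 5: write(P1, v2, 169). refcount(pp3)=1 -> write in place. 4 ppages; refcounts: pp0:2 pp1:2 pp2:1 pp3:1
Op 6: write(P1, v0, 183). refcount(pp0)=2>1 -> COPY to pp4. 5 ppages; refcounts: pp0:1 pp1:2 pp2:1 pp3:1 pp4:1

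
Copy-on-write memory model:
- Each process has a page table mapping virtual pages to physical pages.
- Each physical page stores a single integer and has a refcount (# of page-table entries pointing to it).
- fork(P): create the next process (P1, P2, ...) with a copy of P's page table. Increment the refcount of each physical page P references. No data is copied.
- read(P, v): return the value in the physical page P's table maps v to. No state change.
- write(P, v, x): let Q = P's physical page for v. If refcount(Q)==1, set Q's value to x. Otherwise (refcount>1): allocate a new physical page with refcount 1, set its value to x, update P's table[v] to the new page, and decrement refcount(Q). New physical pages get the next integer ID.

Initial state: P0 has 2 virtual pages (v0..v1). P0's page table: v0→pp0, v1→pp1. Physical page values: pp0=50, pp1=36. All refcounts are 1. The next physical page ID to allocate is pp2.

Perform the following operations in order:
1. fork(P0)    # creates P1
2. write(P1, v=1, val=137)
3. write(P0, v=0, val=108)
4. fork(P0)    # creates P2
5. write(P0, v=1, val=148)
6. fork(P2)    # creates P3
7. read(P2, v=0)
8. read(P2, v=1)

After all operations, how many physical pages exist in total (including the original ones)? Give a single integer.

Op 1: fork(P0) -> P1. 2 ppages; refcounts: pp0:2 pp1:2
Op 2: write(P1, v1, 137). refcount(pp1)=2>1 -> COPY to pp2. 3 ppages; refcounts: pp0:2 pp1:1 pp2:1
Op 3: write(P0, v0, 108). refcount(pp0)=2>1 -> COPY to pp3. 4 ppages; refcounts: pp0:1 pp1:1 pp2:1 pp3:1
Op 4: fork(P0) -> P2. 4 ppages; refcounts: pp0:1 pp1:2 pp2:1 pp3:2
Op 5: write(P0, v1, 148). refcount(pp1)=2>1 -> COPY to pp4. 5 ppages; refcounts: pp0:1 pp1:1 pp2:1 pp3:2 pp4:1
Op 6: fork(P2) -> P3. 5 ppages; refcounts: pp0:1 pp1:2 pp2:1 pp3:3 pp4:1
Op 7: read(P2, v0) -> 108. No state change.
Op 8: read(P2, v1) -> 36. No state change.

Answer: 5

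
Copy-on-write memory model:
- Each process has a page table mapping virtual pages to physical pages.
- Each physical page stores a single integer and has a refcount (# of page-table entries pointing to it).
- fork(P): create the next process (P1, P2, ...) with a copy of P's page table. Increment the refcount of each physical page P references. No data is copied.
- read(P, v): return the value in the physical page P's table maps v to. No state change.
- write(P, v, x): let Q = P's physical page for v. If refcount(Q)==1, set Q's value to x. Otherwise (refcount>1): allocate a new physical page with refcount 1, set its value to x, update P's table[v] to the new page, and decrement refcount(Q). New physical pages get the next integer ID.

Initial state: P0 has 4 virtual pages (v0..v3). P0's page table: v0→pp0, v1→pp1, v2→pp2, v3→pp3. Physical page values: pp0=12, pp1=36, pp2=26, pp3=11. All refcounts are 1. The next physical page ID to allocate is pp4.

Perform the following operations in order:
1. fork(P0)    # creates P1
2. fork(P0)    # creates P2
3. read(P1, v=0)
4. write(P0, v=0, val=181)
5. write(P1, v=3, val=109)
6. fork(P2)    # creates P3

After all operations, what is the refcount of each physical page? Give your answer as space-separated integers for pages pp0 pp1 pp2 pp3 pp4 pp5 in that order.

Op 1: fork(P0) -> P1. 4 ppages; refcounts: pp0:2 pp1:2 pp2:2 pp3:2
Op 2: fork(P0) -> P2. 4 ppages; refcounts: pp0:3 pp1:3 pp2:3 pp3:3
Op 3: read(P1, v0) -> 12. No state change.
Op 4: write(P0, v0, 181). refcount(pp0)=3>1 -> COPY to pp4. 5 ppages; refcounts: pp0:2 pp1:3 pp2:3 pp3:3 pp4:1
Op 5: write(P1, v3, 109). refcount(pp3)=3>1 -> COPY to pp5. 6 ppages; refcounts: pp0:2 pp1:3 pp2:3 pp3:2 pp4:1 pp5:1
Op 6: fork(P2) -> P3. 6 ppages; refcounts: pp0:3 pp1:4 pp2:4 pp3:3 pp4:1 pp5:1

Answer: 3 4 4 3 1 1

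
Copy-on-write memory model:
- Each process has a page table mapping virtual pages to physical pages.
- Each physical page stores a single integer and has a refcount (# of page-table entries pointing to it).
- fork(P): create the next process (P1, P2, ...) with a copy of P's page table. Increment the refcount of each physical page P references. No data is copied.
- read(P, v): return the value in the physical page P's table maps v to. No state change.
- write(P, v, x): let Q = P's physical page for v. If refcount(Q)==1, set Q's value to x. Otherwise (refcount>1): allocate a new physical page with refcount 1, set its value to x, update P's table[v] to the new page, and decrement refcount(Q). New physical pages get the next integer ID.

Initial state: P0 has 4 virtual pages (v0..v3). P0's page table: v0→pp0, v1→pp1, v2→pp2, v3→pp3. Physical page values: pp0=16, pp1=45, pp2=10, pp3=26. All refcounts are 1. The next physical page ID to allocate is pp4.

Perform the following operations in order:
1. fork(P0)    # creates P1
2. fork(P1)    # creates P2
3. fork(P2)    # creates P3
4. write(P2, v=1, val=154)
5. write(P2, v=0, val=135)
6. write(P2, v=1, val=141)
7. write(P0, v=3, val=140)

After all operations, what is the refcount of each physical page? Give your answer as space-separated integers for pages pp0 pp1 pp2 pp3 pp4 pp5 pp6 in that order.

Op 1: fork(P0) -> P1. 4 ppages; refcounts: pp0:2 pp1:2 pp2:2 pp3:2
Op 2: fork(P1) -> P2. 4 ppages; refcounts: pp0:3 pp1:3 pp2:3 pp3:3
Op 3: fork(P2) -> P3. 4 ppages; refcounts: pp0:4 pp1:4 pp2:4 pp3:4
Op 4: write(P2, v1, 154). refcount(pp1)=4>1 -> COPY to pp4. 5 ppages; refcounts: pp0:4 pp1:3 pp2:4 pp3:4 pp4:1
Op 5: write(P2, v0, 135). refcount(pp0)=4>1 -> COPY to pp5. 6 ppages; refcounts: pp0:3 pp1:3 pp2:4 pp3:4 pp4:1 pp5:1
Op 6: write(P2, v1, 141). refcount(pp4)=1 -> write in place. 6 ppages; refcounts: pp0:3 pp1:3 pp2:4 pp3:4 pp4:1 pp5:1
Op 7: write(P0, v3, 140). refcount(pp3)=4>1 -> COPY to pp6. 7 ppages; refcounts: pp0:3 pp1:3 pp2:4 pp3:3 pp4:1 pp5:1 pp6:1

Answer: 3 3 4 3 1 1 1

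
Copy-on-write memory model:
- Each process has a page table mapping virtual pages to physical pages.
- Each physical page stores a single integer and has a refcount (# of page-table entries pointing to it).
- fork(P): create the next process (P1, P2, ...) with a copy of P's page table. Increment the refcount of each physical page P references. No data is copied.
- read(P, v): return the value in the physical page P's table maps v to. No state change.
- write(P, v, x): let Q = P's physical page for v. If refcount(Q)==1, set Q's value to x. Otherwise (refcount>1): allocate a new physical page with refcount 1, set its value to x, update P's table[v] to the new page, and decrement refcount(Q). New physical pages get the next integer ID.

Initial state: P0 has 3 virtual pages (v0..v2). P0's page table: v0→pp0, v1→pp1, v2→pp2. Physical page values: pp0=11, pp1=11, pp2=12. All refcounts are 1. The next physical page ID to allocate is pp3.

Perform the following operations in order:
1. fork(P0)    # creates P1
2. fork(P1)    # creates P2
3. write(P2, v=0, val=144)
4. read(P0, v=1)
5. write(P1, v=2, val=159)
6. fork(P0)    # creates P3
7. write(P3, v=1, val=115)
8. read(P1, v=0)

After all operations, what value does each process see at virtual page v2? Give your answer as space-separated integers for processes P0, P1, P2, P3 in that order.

Op 1: fork(P0) -> P1. 3 ppages; refcounts: pp0:2 pp1:2 pp2:2
Op 2: fork(P1) -> P2. 3 ppages; refcounts: pp0:3 pp1:3 pp2:3
Op 3: write(P2, v0, 144). refcount(pp0)=3>1 -> COPY to pp3. 4 ppages; refcounts: pp0:2 pp1:3 pp2:3 pp3:1
Op 4: read(P0, v1) -> 11. No state change.
Op 5: write(P1, v2, 159). refcount(pp2)=3>1 -> COPY to pp4. 5 ppages; refcounts: pp0:2 pp1:3 pp2:2 pp3:1 pp4:1
Op 6: fork(P0) -> P3. 5 ppages; refcounts: pp0:3 pp1:4 pp2:3 pp3:1 pp4:1
Op 7: write(P3, v1, 115). refcount(pp1)=4>1 -> COPY to pp5. 6 ppages; refcounts: pp0:3 pp1:3 pp2:3 pp3:1 pp4:1 pp5:1
Op 8: read(P1, v0) -> 11. No state change.
P0: v2 -> pp2 = 12
P1: v2 -> pp4 = 159
P2: v2 -> pp2 = 12
P3: v2 -> pp2 = 12

Answer: 12 159 12 12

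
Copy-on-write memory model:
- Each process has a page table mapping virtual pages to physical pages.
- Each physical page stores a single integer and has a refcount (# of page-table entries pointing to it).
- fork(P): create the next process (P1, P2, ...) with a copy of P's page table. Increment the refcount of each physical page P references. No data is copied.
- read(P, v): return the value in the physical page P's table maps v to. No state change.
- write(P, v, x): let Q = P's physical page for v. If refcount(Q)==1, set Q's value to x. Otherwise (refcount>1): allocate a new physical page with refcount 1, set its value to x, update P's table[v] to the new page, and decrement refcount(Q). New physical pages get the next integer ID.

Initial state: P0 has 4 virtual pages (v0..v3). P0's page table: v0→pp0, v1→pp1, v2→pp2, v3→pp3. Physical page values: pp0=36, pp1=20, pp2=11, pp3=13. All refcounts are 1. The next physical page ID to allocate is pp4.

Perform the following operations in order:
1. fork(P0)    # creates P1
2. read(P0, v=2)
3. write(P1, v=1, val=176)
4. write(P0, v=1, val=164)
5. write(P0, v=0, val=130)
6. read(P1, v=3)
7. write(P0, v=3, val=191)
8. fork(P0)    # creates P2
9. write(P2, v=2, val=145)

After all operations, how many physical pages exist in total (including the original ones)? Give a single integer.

Answer: 8

Derivation:
Op 1: fork(P0) -> P1. 4 ppages; refcounts: pp0:2 pp1:2 pp2:2 pp3:2
Op 2: read(P0, v2) -> 11. No state change.
Op 3: write(P1, v1, 176). refcount(pp1)=2>1 -> COPY to pp4. 5 ppages; refcounts: pp0:2 pp1:1 pp2:2 pp3:2 pp4:1
Op 4: write(P0, v1, 164). refcount(pp1)=1 -> write in place. 5 ppages; refcounts: pp0:2 pp1:1 pp2:2 pp3:2 pp4:1
Op 5: write(P0, v0, 130). refcount(pp0)=2>1 -> COPY to pp5. 6 ppages; refcounts: pp0:1 pp1:1 pp2:2 pp3:2 pp4:1 pp5:1
Op 6: read(P1, v3) -> 13. No state change.
Op 7: write(P0, v3, 191). refcount(pp3)=2>1 -> COPY to pp6. 7 ppages; refcounts: pp0:1 pp1:1 pp2:2 pp3:1 pp4:1 pp5:1 pp6:1
Op 8: fork(P0) -> P2. 7 ppages; refcounts: pp0:1 pp1:2 pp2:3 pp3:1 pp4:1 pp5:2 pp6:2
Op 9: write(P2, v2, 145). refcount(pp2)=3>1 -> COPY to pp7. 8 ppages; refcounts: pp0:1 pp1:2 pp2:2 pp3:1 pp4:1 pp5:2 pp6:2 pp7:1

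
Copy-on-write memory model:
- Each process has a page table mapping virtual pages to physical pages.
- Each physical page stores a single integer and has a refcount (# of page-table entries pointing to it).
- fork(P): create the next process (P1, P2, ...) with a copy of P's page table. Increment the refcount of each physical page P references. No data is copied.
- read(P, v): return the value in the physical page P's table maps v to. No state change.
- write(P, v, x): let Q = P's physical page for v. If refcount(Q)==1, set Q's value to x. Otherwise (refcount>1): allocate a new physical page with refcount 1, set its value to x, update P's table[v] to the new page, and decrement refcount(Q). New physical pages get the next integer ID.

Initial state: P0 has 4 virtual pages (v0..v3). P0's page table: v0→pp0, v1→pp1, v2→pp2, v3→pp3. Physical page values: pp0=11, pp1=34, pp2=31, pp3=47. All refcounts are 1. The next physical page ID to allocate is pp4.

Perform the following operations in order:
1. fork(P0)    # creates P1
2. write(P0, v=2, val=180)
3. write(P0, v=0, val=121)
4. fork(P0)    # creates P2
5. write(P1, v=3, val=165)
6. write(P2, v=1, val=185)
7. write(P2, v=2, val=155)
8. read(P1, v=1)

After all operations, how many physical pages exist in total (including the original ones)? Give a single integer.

Op 1: fork(P0) -> P1. 4 ppages; refcounts: pp0:2 pp1:2 pp2:2 pp3:2
Op 2: write(P0, v2, 180). refcount(pp2)=2>1 -> COPY to pp4. 5 ppages; refcounts: pp0:2 pp1:2 pp2:1 pp3:2 pp4:1
Op 3: write(P0, v0, 121). refcount(pp0)=2>1 -> COPY to pp5. 6 ppages; refcounts: pp0:1 pp1:2 pp2:1 pp3:2 pp4:1 pp5:1
Op 4: fork(P0) -> P2. 6 ppages; refcounts: pp0:1 pp1:3 pp2:1 pp3:3 pp4:2 pp5:2
Op 5: write(P1, v3, 165). refcount(pp3)=3>1 -> COPY to pp6. 7 ppages; refcounts: pp0:1 pp1:3 pp2:1 pp3:2 pp4:2 pp5:2 pp6:1
Op 6: write(P2, v1, 185). refcount(pp1)=3>1 -> COPY to pp7. 8 ppages; refcounts: pp0:1 pp1:2 pp2:1 pp3:2 pp4:2 pp5:2 pp6:1 pp7:1
Op 7: write(P2, v2, 155). refcount(pp4)=2>1 -> COPY to pp8. 9 ppages; refcounts: pp0:1 pp1:2 pp2:1 pp3:2 pp4:1 pp5:2 pp6:1 pp7:1 pp8:1
Op 8: read(P1, v1) -> 34. No state change.

Answer: 9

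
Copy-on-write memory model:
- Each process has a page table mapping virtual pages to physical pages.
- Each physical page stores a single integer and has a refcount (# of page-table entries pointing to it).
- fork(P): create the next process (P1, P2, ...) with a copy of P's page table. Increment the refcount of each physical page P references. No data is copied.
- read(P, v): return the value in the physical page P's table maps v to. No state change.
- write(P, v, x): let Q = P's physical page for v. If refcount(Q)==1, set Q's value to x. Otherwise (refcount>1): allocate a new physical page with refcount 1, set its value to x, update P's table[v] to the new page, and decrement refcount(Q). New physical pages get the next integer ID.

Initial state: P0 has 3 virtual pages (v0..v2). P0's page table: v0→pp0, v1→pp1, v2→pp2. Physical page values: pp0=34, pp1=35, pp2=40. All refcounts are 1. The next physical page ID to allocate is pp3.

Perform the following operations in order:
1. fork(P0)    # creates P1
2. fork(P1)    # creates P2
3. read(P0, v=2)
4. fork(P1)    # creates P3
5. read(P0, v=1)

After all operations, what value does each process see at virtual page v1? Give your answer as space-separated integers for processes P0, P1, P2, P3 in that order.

Op 1: fork(P0) -> P1. 3 ppages; refcounts: pp0:2 pp1:2 pp2:2
Op 2: fork(P1) -> P2. 3 ppages; refcounts: pp0:3 pp1:3 pp2:3
Op 3: read(P0, v2) -> 40. No state change.
Op 4: fork(P1) -> P3. 3 ppages; refcounts: pp0:4 pp1:4 pp2:4
Op 5: read(P0, v1) -> 35. No state change.
P0: v1 -> pp1 = 35
P1: v1 -> pp1 = 35
P2: v1 -> pp1 = 35
P3: v1 -> pp1 = 35

Answer: 35 35 35 35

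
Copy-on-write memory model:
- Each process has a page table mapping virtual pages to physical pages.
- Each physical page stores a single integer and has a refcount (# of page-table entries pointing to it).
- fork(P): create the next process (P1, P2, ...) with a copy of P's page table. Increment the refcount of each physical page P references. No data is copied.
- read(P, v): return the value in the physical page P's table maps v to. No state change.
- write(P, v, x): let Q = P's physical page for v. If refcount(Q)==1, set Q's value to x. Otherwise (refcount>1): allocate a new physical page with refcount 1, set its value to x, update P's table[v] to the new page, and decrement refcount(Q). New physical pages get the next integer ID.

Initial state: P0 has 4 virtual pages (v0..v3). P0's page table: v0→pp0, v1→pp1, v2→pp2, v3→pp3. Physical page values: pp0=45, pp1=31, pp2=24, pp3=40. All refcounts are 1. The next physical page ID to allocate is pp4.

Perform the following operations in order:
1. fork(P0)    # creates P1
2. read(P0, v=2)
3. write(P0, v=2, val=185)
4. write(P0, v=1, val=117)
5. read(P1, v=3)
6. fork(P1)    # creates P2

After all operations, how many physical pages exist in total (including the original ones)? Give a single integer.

Answer: 6

Derivation:
Op 1: fork(P0) -> P1. 4 ppages; refcounts: pp0:2 pp1:2 pp2:2 pp3:2
Op 2: read(P0, v2) -> 24. No state change.
Op 3: write(P0, v2, 185). refcount(pp2)=2>1 -> COPY to pp4. 5 ppages; refcounts: pp0:2 pp1:2 pp2:1 pp3:2 pp4:1
Op 4: write(P0, v1, 117). refcount(pp1)=2>1 -> COPY to pp5. 6 ppages; refcounts: pp0:2 pp1:1 pp2:1 pp3:2 pp4:1 pp5:1
Op 5: read(P1, v3) -> 40. No state change.
Op 6: fork(P1) -> P2. 6 ppages; refcounts: pp0:3 pp1:2 pp2:2 pp3:3 pp4:1 pp5:1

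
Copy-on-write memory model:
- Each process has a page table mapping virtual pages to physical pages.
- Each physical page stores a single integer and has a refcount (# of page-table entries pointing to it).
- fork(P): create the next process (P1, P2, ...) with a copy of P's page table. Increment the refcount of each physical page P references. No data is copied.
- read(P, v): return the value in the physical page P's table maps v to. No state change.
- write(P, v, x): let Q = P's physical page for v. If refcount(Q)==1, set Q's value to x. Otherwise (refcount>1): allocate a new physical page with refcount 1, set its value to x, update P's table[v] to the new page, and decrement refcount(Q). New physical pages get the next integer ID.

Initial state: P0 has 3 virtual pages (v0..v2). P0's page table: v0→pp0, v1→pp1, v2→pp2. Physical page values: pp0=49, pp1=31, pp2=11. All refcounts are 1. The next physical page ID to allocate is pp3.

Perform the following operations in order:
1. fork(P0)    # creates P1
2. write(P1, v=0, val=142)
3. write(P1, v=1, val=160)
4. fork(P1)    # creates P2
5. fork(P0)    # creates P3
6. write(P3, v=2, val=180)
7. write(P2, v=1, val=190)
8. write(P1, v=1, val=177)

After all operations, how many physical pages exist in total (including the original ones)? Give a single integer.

Answer: 7

Derivation:
Op 1: fork(P0) -> P1. 3 ppages; refcounts: pp0:2 pp1:2 pp2:2
Op 2: write(P1, v0, 142). refcount(pp0)=2>1 -> COPY to pp3. 4 ppages; refcounts: pp0:1 pp1:2 pp2:2 pp3:1
Op 3: write(P1, v1, 160). refcount(pp1)=2>1 -> COPY to pp4. 5 ppages; refcounts: pp0:1 pp1:1 pp2:2 pp3:1 pp4:1
Op 4: fork(P1) -> P2. 5 ppages; refcounts: pp0:1 pp1:1 pp2:3 pp3:2 pp4:2
Op 5: fork(P0) -> P3. 5 ppages; refcounts: pp0:2 pp1:2 pp2:4 pp3:2 pp4:2
Op 6: write(P3, v2, 180). refcount(pp2)=4>1 -> COPY to pp5. 6 ppages; refcounts: pp0:2 pp1:2 pp2:3 pp3:2 pp4:2 pp5:1
Op 7: write(P2, v1, 190). refcount(pp4)=2>1 -> COPY to pp6. 7 ppages; refcounts: pp0:2 pp1:2 pp2:3 pp3:2 pp4:1 pp5:1 pp6:1
Op 8: write(P1, v1, 177). refcount(pp4)=1 -> write in place. 7 ppages; refcounts: pp0:2 pp1:2 pp2:3 pp3:2 pp4:1 pp5:1 pp6:1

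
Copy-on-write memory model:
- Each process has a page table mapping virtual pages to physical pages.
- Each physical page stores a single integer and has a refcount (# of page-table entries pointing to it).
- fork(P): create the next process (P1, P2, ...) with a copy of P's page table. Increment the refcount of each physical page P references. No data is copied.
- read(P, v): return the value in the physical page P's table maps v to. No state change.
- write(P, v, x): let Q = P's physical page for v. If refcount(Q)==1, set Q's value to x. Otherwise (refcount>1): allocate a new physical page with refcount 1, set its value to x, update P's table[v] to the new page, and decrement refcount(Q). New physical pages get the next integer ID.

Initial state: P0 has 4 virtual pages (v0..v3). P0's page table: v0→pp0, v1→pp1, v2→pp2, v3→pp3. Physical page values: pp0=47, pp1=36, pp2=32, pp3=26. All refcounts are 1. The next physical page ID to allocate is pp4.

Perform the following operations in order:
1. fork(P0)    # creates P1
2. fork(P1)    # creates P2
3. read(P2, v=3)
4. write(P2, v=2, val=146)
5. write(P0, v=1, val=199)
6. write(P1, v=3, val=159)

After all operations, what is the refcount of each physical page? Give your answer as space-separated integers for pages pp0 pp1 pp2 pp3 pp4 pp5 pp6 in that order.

Op 1: fork(P0) -> P1. 4 ppages; refcounts: pp0:2 pp1:2 pp2:2 pp3:2
Op 2: fork(P1) -> P2. 4 ppages; refcounts: pp0:3 pp1:3 pp2:3 pp3:3
Op 3: read(P2, v3) -> 26. No state change.
Op 4: write(P2, v2, 146). refcount(pp2)=3>1 -> COPY to pp4. 5 ppages; refcounts: pp0:3 pp1:3 pp2:2 pp3:3 pp4:1
Op 5: write(P0, v1, 199). refcount(pp1)=3>1 -> COPY to pp5. 6 ppages; refcounts: pp0:3 pp1:2 pp2:2 pp3:3 pp4:1 pp5:1
Op 6: write(P1, v3, 159). refcount(pp3)=3>1 -> COPY to pp6. 7 ppages; refcounts: pp0:3 pp1:2 pp2:2 pp3:2 pp4:1 pp5:1 pp6:1

Answer: 3 2 2 2 1 1 1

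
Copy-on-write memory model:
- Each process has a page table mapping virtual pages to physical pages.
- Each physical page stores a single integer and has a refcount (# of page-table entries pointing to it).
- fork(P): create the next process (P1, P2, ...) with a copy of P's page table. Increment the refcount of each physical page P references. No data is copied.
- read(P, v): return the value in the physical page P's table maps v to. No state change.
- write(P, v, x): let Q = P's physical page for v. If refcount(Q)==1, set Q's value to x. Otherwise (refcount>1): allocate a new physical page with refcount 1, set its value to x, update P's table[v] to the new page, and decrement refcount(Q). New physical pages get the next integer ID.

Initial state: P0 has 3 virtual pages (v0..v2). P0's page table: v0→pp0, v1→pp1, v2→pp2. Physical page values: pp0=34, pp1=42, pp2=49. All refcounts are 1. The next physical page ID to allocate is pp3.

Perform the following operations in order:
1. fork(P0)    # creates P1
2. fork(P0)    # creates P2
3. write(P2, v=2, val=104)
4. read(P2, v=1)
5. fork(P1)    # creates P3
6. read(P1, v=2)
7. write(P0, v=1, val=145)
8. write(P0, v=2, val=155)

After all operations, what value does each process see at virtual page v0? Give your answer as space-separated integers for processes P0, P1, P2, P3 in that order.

Answer: 34 34 34 34

Derivation:
Op 1: fork(P0) -> P1. 3 ppages; refcounts: pp0:2 pp1:2 pp2:2
Op 2: fork(P0) -> P2. 3 ppages; refcounts: pp0:3 pp1:3 pp2:3
Op 3: write(P2, v2, 104). refcount(pp2)=3>1 -> COPY to pp3. 4 ppages; refcounts: pp0:3 pp1:3 pp2:2 pp3:1
Op 4: read(P2, v1) -> 42. No state change.
Op 5: fork(P1) -> P3. 4 ppages; refcounts: pp0:4 pp1:4 pp2:3 pp3:1
Op 6: read(P1, v2) -> 49. No state change.
Op 7: write(P0, v1, 145). refcount(pp1)=4>1 -> COPY to pp4. 5 ppages; refcounts: pp0:4 pp1:3 pp2:3 pp3:1 pp4:1
Op 8: write(P0, v2, 155). refcount(pp2)=3>1 -> COPY to pp5. 6 ppages; refcounts: pp0:4 pp1:3 pp2:2 pp3:1 pp4:1 pp5:1
P0: v0 -> pp0 = 34
P1: v0 -> pp0 = 34
P2: v0 -> pp0 = 34
P3: v0 -> pp0 = 34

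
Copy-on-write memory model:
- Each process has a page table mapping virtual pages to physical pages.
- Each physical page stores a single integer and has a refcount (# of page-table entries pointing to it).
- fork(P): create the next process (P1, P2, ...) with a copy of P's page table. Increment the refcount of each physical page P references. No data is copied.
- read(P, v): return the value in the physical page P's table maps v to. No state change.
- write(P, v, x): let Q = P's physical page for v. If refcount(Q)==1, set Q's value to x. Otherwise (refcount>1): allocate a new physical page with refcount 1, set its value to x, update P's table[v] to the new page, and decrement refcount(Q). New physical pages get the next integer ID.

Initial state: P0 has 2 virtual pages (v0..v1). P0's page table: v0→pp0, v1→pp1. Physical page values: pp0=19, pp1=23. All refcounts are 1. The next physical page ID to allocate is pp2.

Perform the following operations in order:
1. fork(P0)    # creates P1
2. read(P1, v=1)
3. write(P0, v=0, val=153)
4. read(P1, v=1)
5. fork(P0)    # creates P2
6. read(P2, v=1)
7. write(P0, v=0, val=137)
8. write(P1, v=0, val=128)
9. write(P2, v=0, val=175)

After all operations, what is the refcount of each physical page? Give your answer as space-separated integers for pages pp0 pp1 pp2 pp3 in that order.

Op 1: fork(P0) -> P1. 2 ppages; refcounts: pp0:2 pp1:2
Op 2: read(P1, v1) -> 23. No state change.
Op 3: write(P0, v0, 153). refcount(pp0)=2>1 -> COPY to pp2. 3 ppages; refcounts: pp0:1 pp1:2 pp2:1
Op 4: read(P1, v1) -> 23. No state change.
Op 5: fork(P0) -> P2. 3 ppages; refcounts: pp0:1 pp1:3 pp2:2
Op 6: read(P2, v1) -> 23. No state change.
Op 7: write(P0, v0, 137). refcount(pp2)=2>1 -> COPY to pp3. 4 ppages; refcounts: pp0:1 pp1:3 pp2:1 pp3:1
Op 8: write(P1, v0, 128). refcount(pp0)=1 -> write in place. 4 ppages; refcounts: pp0:1 pp1:3 pp2:1 pp3:1
Op 9: write(P2, v0, 175). refcount(pp2)=1 -> write in place. 4 ppages; refcounts: pp0:1 pp1:3 pp2:1 pp3:1

Answer: 1 3 1 1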